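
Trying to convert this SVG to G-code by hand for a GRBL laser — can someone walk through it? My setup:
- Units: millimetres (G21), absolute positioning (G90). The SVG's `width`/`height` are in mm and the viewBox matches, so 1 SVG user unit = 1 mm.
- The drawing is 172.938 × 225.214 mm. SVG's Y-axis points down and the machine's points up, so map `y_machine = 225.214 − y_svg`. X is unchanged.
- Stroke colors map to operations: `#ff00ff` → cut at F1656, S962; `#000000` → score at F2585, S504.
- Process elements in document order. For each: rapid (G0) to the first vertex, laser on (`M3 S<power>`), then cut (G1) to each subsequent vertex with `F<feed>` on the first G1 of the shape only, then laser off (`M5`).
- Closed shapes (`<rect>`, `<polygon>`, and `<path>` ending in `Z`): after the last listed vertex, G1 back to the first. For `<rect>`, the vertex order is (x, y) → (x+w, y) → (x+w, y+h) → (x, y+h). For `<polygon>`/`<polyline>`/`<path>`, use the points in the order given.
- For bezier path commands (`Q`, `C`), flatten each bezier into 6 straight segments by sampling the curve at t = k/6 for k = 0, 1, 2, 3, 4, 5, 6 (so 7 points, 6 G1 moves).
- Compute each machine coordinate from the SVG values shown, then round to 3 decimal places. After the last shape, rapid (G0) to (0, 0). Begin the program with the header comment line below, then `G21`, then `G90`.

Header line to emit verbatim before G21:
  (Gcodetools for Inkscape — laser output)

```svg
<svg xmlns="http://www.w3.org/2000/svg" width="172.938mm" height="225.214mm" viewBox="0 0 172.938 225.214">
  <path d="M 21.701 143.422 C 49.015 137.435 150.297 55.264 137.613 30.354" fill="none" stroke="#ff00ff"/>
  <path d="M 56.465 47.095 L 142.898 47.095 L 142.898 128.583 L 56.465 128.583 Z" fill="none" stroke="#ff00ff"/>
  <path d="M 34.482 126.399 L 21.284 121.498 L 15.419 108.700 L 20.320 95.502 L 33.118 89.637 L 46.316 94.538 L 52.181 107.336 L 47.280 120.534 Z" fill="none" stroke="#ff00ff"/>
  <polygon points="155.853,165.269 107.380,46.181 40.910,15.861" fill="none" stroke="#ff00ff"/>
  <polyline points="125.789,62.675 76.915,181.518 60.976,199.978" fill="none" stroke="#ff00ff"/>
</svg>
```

viewBox `0 0 172.938 225.214` with mm width/height → 1 unit = 1 mm. Flip: y_m = 225.214 − y_svg.

**Shape 1** — `<path>` cubic bezier, stroke `#ff00ff` → cut (S962, F1656). Control points (SVG): P0=(21.701,143.422), P1=(49.015,137.435), P2=(150.297,55.264), P3=(137.613,30.354); sampled at t=k/6. Machine vertices: (21.701,81.792) → (40.652,90.516) → (66.710,108.231) → (94.656,131.230) → (119.269,155.805) → (135.328,178.251) → (137.613,194.860). Open path.

**Shape 2** — `<path>` rectangle, stroke `#ff00ff` → cut (S962, F1656). Machine vertices: (56.465,178.119) → (142.898,178.119) → (142.898,96.631) → (56.465,96.631) → (56.465,178.119). Closed: final G1 returns to the first vertex.

**Shape 3** — `<path>` regular polygon, stroke `#ff00ff` → cut (S962, F1656). Machine vertices: (34.482,98.815) → (21.284,103.716) → (15.419,116.514) → (20.320,129.712) → (33.118,135.577) → (46.316,130.676) → (52.181,117.878) → (47.280,104.680) → (34.482,98.815). Closed: final G1 returns to the first vertex.

**Shape 4** — `<polygon>` closed polygon, stroke `#ff00ff` → cut (S962, F1656). Machine vertices: (155.853,59.945) → (107.380,179.033) → (40.910,209.353) → (155.853,59.945). Closed: final G1 returns to the first vertex.

**Shape 5** — `<polyline>` open polyline, stroke `#ff00ff` → cut (S962, F1656). Machine vertices: (125.789,162.539) → (76.915,43.696) → (60.976,25.236). Open path.

(Gcodetools for Inkscape — laser output)
G21
G90
G0 X21.701 Y81.792
M3 S962
G1 X40.652 Y90.516 F1656
G1 X66.710 Y108.231
G1 X94.656 Y131.230
G1 X119.269 Y155.805
G1 X135.328 Y178.251
G1 X137.613 Y194.860
M5
G0 X56.465 Y178.119
M3 S962
G1 X142.898 Y178.119 F1656
G1 X142.898 Y96.631
G1 X56.465 Y96.631
G1 X56.465 Y178.119
M5
G0 X34.482 Y98.815
M3 S962
G1 X21.284 Y103.716 F1656
G1 X15.419 Y116.514
G1 X20.320 Y129.712
G1 X33.118 Y135.577
G1 X46.316 Y130.676
G1 X52.181 Y117.878
G1 X47.280 Y104.680
G1 X34.482 Y98.815
M5
G0 X155.853 Y59.945
M3 S962
G1 X107.380 Y179.033 F1656
G1 X40.910 Y209.353
G1 X155.853 Y59.945
M5
G0 X125.789 Y162.539
M3 S962
G1 X76.915 Y43.696 F1656
G1 X60.976 Y25.236
M5
G0 X0.000 Y0.000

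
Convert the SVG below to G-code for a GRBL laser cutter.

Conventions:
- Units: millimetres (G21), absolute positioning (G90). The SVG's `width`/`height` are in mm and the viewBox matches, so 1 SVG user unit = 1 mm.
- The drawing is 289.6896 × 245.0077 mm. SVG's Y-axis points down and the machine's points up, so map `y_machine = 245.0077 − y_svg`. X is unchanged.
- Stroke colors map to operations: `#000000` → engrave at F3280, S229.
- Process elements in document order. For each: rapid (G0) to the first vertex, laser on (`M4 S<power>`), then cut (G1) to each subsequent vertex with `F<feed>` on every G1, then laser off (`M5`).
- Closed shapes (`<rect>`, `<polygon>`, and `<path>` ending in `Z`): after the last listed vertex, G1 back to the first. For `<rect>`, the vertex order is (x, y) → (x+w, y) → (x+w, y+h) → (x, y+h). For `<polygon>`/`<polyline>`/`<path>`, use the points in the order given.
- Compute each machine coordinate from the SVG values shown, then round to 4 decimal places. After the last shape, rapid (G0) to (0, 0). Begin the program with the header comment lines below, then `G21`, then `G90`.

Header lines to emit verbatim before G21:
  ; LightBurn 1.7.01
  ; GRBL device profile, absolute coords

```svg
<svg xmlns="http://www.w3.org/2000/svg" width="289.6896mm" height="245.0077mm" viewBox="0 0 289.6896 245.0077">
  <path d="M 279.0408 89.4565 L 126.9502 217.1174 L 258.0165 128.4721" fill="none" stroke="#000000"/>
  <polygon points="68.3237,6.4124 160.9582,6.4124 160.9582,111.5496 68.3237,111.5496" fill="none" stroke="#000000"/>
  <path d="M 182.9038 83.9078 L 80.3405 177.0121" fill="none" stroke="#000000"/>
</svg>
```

1 u = 1 mm; y_m = 245.0077 − y.

[1] `<path>` open polyline, #000000→engrave S229 F3280: (279.0408,155.5512) → (126.9502,27.8903) → (258.0165,116.5356)

[2] `<polygon>` rectangle, #000000→engrave S229 F3280: (68.3237,238.5953) → (160.9582,238.5953) → (160.9582,133.4581) → (68.3237,133.4581) → (68.3237,238.5953) (closed)

[3] `<path>` line segment, #000000→engrave S229 F3280: (182.9038,161.0999) → (80.3405,67.9956)

; LightBurn 1.7.01
; GRBL device profile, absolute coords
G21
G90
G0 X279.0408 Y155.5512
M4 S229
G1 X126.9502 Y27.8903 F3280
G1 X258.0165 Y116.5356 F3280
M5
G0 X68.3237 Y238.5953
M4 S229
G1 X160.9582 Y238.5953 F3280
G1 X160.9582 Y133.4581 F3280
G1 X68.3237 Y133.4581 F3280
G1 X68.3237 Y238.5953 F3280
M5
G0 X182.9038 Y161.0999
M4 S229
G1 X80.3405 Y67.9956 F3280
M5
G0 X0.0000 Y0.0000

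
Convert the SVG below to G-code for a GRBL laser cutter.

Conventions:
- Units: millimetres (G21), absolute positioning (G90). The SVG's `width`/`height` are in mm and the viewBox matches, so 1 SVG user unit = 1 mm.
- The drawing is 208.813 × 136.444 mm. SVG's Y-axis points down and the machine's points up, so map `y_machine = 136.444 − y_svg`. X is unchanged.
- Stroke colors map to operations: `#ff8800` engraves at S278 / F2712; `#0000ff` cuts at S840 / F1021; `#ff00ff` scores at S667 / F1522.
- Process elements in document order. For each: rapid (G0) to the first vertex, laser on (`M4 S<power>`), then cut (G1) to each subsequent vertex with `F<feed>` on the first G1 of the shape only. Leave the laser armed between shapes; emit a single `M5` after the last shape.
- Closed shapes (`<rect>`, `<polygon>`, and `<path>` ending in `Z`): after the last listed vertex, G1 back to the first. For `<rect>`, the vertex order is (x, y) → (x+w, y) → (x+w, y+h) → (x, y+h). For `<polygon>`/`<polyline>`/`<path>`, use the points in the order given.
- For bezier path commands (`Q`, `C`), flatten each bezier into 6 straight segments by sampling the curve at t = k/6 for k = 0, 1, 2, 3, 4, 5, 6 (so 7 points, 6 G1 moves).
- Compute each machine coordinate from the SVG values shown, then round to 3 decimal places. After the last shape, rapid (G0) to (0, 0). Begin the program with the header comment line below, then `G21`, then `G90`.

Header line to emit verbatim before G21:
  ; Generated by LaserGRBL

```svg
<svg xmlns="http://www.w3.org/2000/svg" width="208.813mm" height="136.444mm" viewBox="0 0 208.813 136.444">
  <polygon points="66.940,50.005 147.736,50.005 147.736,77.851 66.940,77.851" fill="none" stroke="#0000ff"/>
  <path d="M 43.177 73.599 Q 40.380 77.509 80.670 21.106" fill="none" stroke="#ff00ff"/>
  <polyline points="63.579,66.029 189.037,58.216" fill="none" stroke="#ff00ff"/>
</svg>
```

; Generated by LaserGRBL
G21
G90
G0 X66.940 Y86.439
M4 S840
G1 X147.736 Y86.439 F1021
G1 X147.736 Y58.593
G1 X66.940 Y58.593
G1 X66.940 Y86.439
G0 X43.177 Y62.845
M4 S667
G1 X43.442 Y63.217 F1522
G1 X46.100 Y66.940
G1 X51.152 Y74.013
G1 X58.597 Y84.437
G1 X68.437 Y98.212
G1 X80.670 Y115.338
G0 X63.579 Y70.415
M4 S667
G1 X189.037 Y78.228 F1522
M5
G0 X0.000 Y0.000

1 u = 1 mm; y_m = 136.444 − y.

[1] `<polygon>` rectangle, #0000ff→cut S840 F1021: (66.940,86.439) → (147.736,86.439) → (147.736,58.593) → (66.940,58.593) → (66.940,86.439) (closed)

[2] `<path>` quadratic bezier, #ff00ff→score S667 F1522: (43.177,62.845) → (43.442,63.217) → (46.100,66.940) → (51.152,74.013) → (58.597,84.437) → (68.437,98.212) → (80.670,115.338)

[3] `<polyline>` line segment, #ff00ff→score S667 F1522: (63.579,70.415) → (189.037,78.228)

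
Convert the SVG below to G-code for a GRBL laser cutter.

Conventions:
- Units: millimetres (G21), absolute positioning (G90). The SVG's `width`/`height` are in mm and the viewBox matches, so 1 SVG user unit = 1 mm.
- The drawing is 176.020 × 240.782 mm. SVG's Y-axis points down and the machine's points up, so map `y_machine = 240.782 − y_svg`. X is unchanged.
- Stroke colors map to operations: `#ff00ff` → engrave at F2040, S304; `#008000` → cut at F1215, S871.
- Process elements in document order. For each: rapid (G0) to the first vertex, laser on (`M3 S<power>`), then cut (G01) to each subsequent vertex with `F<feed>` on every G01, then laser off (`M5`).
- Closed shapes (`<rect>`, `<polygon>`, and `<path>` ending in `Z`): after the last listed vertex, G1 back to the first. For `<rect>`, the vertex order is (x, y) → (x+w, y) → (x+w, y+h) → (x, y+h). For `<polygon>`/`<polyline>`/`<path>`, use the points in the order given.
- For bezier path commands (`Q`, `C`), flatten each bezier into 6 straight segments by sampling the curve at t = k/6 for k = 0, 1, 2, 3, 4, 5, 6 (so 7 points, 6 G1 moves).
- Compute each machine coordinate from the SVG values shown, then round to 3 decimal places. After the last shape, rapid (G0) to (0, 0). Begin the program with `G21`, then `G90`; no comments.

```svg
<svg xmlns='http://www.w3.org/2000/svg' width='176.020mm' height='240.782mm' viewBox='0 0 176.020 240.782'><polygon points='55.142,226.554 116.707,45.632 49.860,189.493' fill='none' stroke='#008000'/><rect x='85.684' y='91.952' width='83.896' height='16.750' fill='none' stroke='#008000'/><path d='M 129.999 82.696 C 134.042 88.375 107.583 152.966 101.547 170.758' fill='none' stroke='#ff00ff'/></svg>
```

G21
G90
G0 X55.142 Y14.228
M3 S871
G01 X116.707 Y195.150 F1215
G01 X49.860 Y51.289 F1215
G01 X55.142 Y14.228 F1215
M5
G0 X85.684 Y148.830
M3 S871
G01 X169.580 Y148.830 F1215
G01 X169.580 Y132.080 F1215
G01 X85.684 Y132.080 F1215
G01 X85.684 Y148.830 F1215
M5
G0 X129.999 Y158.086
M3 S304
G01 X129.714 Y150.827 F2040
G01 X125.761 Y136.685 F2040
G01 X119.553 Y118.597 F2040
G01 X112.505 Y99.500 F2040
G01 X106.031 Y82.331 F2040
G01 X101.547 Y70.024 F2040
M5
G0 X0.000 Y0.000

1 u = 1 mm; y_m = 240.782 − y.

[1] `<polygon>` closed polygon, #008000→cut S871 F1215: (55.142,14.228) → (116.707,195.150) → (49.860,51.289) → (55.142,14.228) (closed)

[2] `<rect>` rectangle, #008000→cut S871 F1215: (85.684,148.830) → (169.580,148.830) → (169.580,132.080) → (85.684,132.080) → (85.684,148.830) (closed)

[3] `<path>` cubic bezier, #ff00ff→engrave S304 F2040: (129.999,158.086) → (129.714,150.827) → (125.761,136.685) → (119.553,118.597) → (112.505,99.500) → (106.031,82.331) → (101.547,70.024)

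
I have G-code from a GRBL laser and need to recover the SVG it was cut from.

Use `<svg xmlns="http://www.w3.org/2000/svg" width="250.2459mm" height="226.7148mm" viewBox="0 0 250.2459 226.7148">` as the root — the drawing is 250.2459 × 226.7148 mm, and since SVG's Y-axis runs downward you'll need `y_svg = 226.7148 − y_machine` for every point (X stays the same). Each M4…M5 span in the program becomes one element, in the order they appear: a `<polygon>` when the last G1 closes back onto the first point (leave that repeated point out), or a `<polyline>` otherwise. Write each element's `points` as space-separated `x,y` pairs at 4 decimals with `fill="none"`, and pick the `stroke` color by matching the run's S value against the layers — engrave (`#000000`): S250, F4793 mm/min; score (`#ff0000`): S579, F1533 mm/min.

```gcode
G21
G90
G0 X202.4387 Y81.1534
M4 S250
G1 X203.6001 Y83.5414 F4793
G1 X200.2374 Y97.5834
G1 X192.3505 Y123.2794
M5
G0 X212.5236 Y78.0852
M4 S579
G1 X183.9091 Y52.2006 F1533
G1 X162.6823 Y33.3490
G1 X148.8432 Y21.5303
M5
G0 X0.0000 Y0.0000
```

Machine Y-up, SVG Y-down with viewBox height 226.7148, so y_svg = 226.7148 − y_machine; X carries over.

Run 1: the run's S250 means `#000000` (engrave). The run is open, so emit a `<polyline>` with points (Y-flipped): 202.4387,145.5614 203.6001,143.1734 200.2374,129.1314 192.3505,103.4354.

Run 2: power S579 maps to stroke `#ff0000` (score). The run is open, so emit a `<polyline>` with points (Y-flipped): 212.5236,148.6296 183.9091,174.5142 162.6823,193.3658 148.8432,205.1845.

<svg xmlns="http://www.w3.org/2000/svg" width="250.2459mm" height="226.7148mm" viewBox="0 0 250.2459 226.7148">
  <polyline points="202.4387,145.5614 203.6001,143.1734 200.2374,129.1314 192.3505,103.4354" fill="none" stroke="#000000"/>
  <polyline points="212.5236,148.6296 183.9091,174.5142 162.6823,193.3658 148.8432,205.1845" fill="none" stroke="#ff0000"/>
</svg>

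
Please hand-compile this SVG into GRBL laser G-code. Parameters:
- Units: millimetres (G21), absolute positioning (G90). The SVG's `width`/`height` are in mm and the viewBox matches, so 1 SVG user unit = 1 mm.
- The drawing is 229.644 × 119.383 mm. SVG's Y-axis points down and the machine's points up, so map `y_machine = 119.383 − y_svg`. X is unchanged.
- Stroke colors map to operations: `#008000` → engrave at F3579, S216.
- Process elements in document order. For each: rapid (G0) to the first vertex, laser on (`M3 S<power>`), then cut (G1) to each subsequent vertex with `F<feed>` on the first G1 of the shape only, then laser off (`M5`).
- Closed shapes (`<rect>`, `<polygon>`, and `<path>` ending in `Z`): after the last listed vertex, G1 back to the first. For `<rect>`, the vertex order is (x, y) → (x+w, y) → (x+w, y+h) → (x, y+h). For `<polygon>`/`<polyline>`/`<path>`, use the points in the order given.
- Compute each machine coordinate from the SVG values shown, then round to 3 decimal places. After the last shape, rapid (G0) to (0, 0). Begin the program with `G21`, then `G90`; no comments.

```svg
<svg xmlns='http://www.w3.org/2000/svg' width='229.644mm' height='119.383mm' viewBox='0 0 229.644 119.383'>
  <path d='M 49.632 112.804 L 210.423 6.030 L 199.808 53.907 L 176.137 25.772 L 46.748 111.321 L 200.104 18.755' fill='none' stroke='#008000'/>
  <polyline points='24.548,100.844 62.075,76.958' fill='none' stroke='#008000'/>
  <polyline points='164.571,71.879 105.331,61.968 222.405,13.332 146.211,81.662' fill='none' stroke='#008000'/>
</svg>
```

viewBox `0 0 229.644 119.383` with mm width/height → 1 unit = 1 mm. Flip: y_m = 119.383 − y_svg.

**Shape 1** — `<path>` open polyline, stroke `#008000` → engrave (S216, F3579). Machine vertices: (49.632,6.579) → (210.423,113.353) → (199.808,65.476) → (176.137,93.611) → (46.748,8.062) → (200.104,100.628). Open path.

**Shape 2** — `<polyline>` line segment, stroke `#008000` → engrave (S216, F3579). Machine vertices: (24.548,18.539) → (62.075,42.425). Open path.

**Shape 3** — `<polyline>` open polyline, stroke `#008000` → engrave (S216, F3579). Machine vertices: (164.571,47.504) → (105.331,57.415) → (222.405,106.051) → (146.211,37.721). Open path.

G21
G90
G0 X49.632 Y6.579
M3 S216
G1 X210.423 Y113.353 F3579
G1 X199.808 Y65.476
G1 X176.137 Y93.611
G1 X46.748 Y8.062
G1 X200.104 Y100.628
M5
G0 X24.548 Y18.539
M3 S216
G1 X62.075 Y42.425 F3579
M5
G0 X164.571 Y47.504
M3 S216
G1 X105.331 Y57.415 F3579
G1 X222.405 Y106.051
G1 X146.211 Y37.721
M5
G0 X0.000 Y0.000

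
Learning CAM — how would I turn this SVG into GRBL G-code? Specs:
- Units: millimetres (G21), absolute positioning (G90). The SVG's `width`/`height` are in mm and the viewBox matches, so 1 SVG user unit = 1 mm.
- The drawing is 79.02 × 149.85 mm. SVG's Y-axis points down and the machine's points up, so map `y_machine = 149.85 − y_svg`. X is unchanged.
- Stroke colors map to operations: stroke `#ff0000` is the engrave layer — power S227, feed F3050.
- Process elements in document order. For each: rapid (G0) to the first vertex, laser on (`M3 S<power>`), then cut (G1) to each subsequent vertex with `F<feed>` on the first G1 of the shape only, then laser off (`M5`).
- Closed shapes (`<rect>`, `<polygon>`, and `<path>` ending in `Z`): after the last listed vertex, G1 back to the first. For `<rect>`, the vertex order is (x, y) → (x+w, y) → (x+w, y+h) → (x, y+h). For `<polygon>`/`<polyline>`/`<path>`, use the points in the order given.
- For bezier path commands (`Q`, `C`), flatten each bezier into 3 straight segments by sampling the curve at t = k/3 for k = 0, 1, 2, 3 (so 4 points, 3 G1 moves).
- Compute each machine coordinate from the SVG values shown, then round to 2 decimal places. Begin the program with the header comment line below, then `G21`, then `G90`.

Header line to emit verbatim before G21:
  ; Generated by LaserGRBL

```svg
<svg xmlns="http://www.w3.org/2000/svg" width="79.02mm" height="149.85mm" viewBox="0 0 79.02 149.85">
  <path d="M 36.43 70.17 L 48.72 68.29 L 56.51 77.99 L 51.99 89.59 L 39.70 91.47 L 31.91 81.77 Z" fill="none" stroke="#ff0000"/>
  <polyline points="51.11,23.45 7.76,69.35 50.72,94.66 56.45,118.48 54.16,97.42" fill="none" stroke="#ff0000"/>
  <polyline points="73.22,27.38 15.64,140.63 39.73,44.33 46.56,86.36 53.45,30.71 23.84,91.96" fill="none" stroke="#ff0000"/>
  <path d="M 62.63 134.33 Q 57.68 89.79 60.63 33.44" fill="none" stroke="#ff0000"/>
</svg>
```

1 u = 1 mm; y_m = 149.85 − y.

[1] `<path>` regular polygon, #ff0000→engrave S227 F3050: (36.43,79.68) → (48.72,81.56) → (56.51,71.86) → (51.99,60.26) → (39.70,58.38) → (31.91,68.08) → (36.43,79.68) (closed)

[2] `<polyline>` open polyline, #ff0000→engrave S227 F3050: (51.11,126.40) → (7.76,80.50) → (50.72,55.19) → (56.45,31.37) → (54.16,52.43)

[3] `<polyline>` open polyline, #ff0000→engrave S227 F3050: (73.22,122.47) → (15.64,9.22) → (39.73,105.52) → (46.56,63.49) → (53.45,119.14) → (23.84,57.89)

[4] `<path>` quadratic bezier, #ff0000→engrave S227 F3050: (62.63,15.52) → (60.21,46.53) → (59.54,80.16) → (60.63,116.41)

; Generated by LaserGRBL
G21
G90
G0 X36.43 Y79.68
M3 S227
G1 X48.72 Y81.56 F3050
G1 X56.51 Y71.86
G1 X51.99 Y60.26
G1 X39.70 Y58.38
G1 X31.91 Y68.08
G1 X36.43 Y79.68
M5
G0 X51.11 Y126.40
M3 S227
G1 X7.76 Y80.50 F3050
G1 X50.72 Y55.19
G1 X56.45 Y31.37
G1 X54.16 Y52.43
M5
G0 X73.22 Y122.47
M3 S227
G1 X15.64 Y9.22 F3050
G1 X39.73 Y105.52
G1 X46.56 Y63.49
G1 X53.45 Y119.14
G1 X23.84 Y57.89
M5
G0 X62.63 Y15.52
M3 S227
G1 X60.21 Y46.53 F3050
G1 X59.54 Y80.16
G1 X60.63 Y116.41
M5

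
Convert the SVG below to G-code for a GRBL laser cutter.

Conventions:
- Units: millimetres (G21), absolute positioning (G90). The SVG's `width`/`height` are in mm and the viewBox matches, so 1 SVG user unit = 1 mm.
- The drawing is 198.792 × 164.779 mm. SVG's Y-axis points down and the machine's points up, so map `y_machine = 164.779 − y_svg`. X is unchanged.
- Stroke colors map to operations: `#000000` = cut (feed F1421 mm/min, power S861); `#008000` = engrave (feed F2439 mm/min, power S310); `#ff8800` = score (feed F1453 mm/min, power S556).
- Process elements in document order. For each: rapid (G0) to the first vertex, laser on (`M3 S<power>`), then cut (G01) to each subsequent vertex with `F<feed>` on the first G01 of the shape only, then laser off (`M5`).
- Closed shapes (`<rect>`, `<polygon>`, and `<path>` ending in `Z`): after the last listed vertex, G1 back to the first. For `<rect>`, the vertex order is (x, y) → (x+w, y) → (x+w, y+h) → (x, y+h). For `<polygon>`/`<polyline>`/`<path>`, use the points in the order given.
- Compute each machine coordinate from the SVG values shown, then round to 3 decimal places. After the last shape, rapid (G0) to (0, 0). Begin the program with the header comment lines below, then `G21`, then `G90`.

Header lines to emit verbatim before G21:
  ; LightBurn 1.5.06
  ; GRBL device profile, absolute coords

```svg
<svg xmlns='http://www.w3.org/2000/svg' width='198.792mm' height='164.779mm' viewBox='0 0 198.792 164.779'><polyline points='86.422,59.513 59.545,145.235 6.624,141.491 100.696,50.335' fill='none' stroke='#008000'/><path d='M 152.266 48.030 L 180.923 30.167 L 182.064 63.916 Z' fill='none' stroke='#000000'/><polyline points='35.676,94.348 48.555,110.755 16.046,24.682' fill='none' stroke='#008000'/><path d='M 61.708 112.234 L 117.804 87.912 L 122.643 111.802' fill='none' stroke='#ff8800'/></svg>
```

Since the viewBox matches the mm dimensions, user units are millimetres directly. The only transform is the Y-flip y_m = 164.779 − y_svg.

Shape 1 is a open polyline drawn with `<polyline>`. Its stroke #008000 means engrave at S310, F2439. After flipping Y the toolpath is (86.422,105.266) → (59.545,19.544) → (6.624,23.288) → (100.696,114.444).

Shape 2 is a regular polygon drawn with `<path>`. Its stroke #000000 means cut at S861, F1421. After flipping Y the toolpath is (152.266,116.749) → (180.923,134.612) → (182.064,100.863) → (152.266,116.749), returning to the start.

Shape 3 is a open polyline drawn with `<polyline>`. Its stroke #008000 means engrave at S310, F2439. After flipping Y the toolpath is (35.676,70.431) → (48.555,54.024) → (16.046,140.097).

Shape 4 is a open polyline drawn with `<path>`. Its stroke #ff8800 means score at S556, F1453. After flipping Y the toolpath is (61.708,52.545) → (117.804,76.867) → (122.643,52.977).

; LightBurn 1.5.06
; GRBL device profile, absolute coords
G21
G90
G0 X86.422 Y105.266
M3 S310
G01 X59.545 Y19.544 F2439
G01 X6.624 Y23.288
G01 X100.696 Y114.444
M5
G0 X152.266 Y116.749
M3 S861
G01 X180.923 Y134.612 F1421
G01 X182.064 Y100.863
G01 X152.266 Y116.749
M5
G0 X35.676 Y70.431
M3 S310
G01 X48.555 Y54.024 F2439
G01 X16.046 Y140.097
M5
G0 X61.708 Y52.545
M3 S556
G01 X117.804 Y76.867 F1453
G01 X122.643 Y52.977
M5
G0 X0.000 Y0.000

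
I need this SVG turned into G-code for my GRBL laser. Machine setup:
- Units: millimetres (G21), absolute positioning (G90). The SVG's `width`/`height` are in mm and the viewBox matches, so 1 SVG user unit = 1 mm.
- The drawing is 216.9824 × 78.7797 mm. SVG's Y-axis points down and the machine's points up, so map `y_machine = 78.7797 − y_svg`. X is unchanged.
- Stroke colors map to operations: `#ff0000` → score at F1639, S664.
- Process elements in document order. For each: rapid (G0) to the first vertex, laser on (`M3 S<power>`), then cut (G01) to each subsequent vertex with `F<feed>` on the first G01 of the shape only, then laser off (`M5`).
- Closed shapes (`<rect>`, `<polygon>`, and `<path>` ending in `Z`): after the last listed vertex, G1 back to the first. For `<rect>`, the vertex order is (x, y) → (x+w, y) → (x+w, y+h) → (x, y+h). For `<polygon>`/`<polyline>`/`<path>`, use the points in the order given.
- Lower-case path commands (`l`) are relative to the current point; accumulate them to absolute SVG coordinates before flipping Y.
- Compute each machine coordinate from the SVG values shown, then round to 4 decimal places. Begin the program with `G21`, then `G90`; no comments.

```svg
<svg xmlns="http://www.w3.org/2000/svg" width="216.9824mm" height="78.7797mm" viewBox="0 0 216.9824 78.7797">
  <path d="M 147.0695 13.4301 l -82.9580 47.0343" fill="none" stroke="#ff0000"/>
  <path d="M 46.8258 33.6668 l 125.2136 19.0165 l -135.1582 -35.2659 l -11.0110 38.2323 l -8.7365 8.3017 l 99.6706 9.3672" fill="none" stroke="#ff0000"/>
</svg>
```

G21
G90
G0 X147.0695 Y65.3496
M3 S664
G01 X64.1115 Y18.3153 F1639
M5
G0 X46.8258 Y45.1129
M3 S664
G01 X172.0394 Y26.0964 F1639
G01 X36.8812 Y61.3623
G01 X25.8702 Y23.1300
G01 X17.1337 Y14.8283
G01 X116.8043 Y5.4611
M5

1 u = 1 mm; y_m = 78.7797 − y.

[1] `<path>` line segment, #ff0000→score S664 F1639: (147.0695,65.3496) → (64.1115,18.3153)

[2] `<path>` open polyline, #ff0000→score S664 F1639: (46.8258,45.1129) → (172.0394,26.0964) → (36.8812,61.3623) → (25.8702,23.1300) → (17.1337,14.8283) → (116.8043,5.4611)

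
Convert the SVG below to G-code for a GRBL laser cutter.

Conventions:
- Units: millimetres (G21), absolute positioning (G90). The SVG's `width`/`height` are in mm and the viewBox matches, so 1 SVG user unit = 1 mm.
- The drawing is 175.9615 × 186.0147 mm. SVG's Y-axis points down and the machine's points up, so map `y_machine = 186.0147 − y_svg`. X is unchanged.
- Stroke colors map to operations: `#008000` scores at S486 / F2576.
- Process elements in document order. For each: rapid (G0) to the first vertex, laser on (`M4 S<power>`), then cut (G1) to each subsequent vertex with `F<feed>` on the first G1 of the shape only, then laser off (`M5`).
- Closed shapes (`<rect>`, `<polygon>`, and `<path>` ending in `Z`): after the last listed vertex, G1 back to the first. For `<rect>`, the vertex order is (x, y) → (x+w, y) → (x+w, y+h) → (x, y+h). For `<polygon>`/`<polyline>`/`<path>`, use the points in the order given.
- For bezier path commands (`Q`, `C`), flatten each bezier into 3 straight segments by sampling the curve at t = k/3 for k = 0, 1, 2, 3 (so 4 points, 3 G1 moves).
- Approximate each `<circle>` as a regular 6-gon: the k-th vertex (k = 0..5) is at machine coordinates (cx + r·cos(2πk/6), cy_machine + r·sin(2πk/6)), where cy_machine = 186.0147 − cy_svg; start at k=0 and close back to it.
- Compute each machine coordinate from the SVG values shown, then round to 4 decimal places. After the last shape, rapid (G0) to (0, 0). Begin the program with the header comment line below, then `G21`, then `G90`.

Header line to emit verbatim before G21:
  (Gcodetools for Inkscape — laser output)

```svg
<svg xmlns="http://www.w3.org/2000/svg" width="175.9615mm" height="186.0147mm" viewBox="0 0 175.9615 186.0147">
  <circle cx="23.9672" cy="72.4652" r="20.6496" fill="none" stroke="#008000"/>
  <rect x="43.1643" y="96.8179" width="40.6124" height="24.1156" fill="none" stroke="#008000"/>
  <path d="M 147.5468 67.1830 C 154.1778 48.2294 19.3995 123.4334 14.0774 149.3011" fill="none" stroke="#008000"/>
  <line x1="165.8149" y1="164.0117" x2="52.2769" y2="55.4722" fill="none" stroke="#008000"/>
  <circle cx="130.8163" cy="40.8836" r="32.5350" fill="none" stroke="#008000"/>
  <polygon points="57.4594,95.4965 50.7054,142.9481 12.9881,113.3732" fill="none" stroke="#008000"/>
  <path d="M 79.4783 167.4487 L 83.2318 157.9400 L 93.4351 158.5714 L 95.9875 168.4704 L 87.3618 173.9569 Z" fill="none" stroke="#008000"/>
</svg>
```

(Gcodetools for Inkscape — laser output)
G21
G90
G0 X44.6168 Y113.5495
M4 S486
G1 X34.2920 Y131.4326 F2576
G1 X13.6424 Y131.4326
G1 X3.3176 Y113.5495
G1 X13.6424 Y95.6664
G1 X34.2920 Y95.6664
G1 X44.6168 Y113.5495
M5
G0 X43.1643 Y89.1968
M4 S486
G1 X83.7767 Y89.1968 F2576
G1 X83.7767 Y65.0812
G1 X43.1643 Y65.0812
G1 X43.1643 Y89.1968
M5
G0 X147.5468 Y118.8317
M4 S486
G1 X117.0734 Y111.7140 F2576
G1 X52.5195 Y73.7121
G1 X14.0774 Y36.7136
M5
G0 X165.8149 Y22.0030
M4 S486
G1 X52.2769 Y130.5425 F2576
M5
G0 X163.3513 Y145.1311
M4 S486
G1 X147.0838 Y173.3072 F2576
G1 X114.5488 Y173.3072
G1 X98.2813 Y145.1311
G1 X114.5488 Y116.9550
G1 X147.0838 Y116.9550
G1 X163.3513 Y145.1311
M5
G0 X57.4594 Y90.5182
M4 S486
G1 X50.7054 Y43.0666 F2576
G1 X12.9881 Y72.6415
G1 X57.4594 Y90.5182
M5
G0 X79.4783 Y18.5660
M4 S486
G1 X83.2318 Y28.0747 F2576
G1 X93.4351 Y27.4433
G1 X95.9875 Y17.5443
G1 X87.3618 Y12.0578
G1 X79.4783 Y18.5660
M5
G0 X0.0000 Y0.0000

1 u = 1 mm; y_m = 186.0147 − y.

[1] `<circle>` circle, #008000→score S486 F2576: (44.6168,113.5495) → (34.2920,131.4326) → (13.6424,131.4326) → (3.3176,113.5495) → (13.6424,95.6664) → (34.2920,95.6664) → (44.6168,113.5495) (closed)

[2] `<rect>` rectangle, #008000→score S486 F2576: (43.1643,89.1968) → (83.7767,89.1968) → (83.7767,65.0812) → (43.1643,65.0812) → (43.1643,89.1968) (closed)

[3] `<path>` cubic bezier, #008000→score S486 F2576: (147.5468,118.8317) → (117.0734,111.7140) → (52.5195,73.7121) → (14.0774,36.7136)

[4] `<line>` line segment, #008000→score S486 F2576: (165.8149,22.0030) → (52.2769,130.5425)

[5] `<circle>` circle, #008000→score S486 F2576: (163.3513,145.1311) → (147.0838,173.3072) → (114.5488,173.3072) → (98.2813,145.1311) → (114.5488,116.9550) → (147.0838,116.9550) → (163.3513,145.1311) (closed)

[6] `<polygon>` regular polygon, #008000→score S486 F2576: (57.4594,90.5182) → (50.7054,43.0666) → (12.9881,72.6415) → (57.4594,90.5182) (closed)

[7] `<path>` regular polygon, #008000→score S486 F2576: (79.4783,18.5660) → (83.2318,28.0747) → (93.4351,27.4433) → (95.9875,17.5443) → (87.3618,12.0578) → (79.4783,18.5660) (closed)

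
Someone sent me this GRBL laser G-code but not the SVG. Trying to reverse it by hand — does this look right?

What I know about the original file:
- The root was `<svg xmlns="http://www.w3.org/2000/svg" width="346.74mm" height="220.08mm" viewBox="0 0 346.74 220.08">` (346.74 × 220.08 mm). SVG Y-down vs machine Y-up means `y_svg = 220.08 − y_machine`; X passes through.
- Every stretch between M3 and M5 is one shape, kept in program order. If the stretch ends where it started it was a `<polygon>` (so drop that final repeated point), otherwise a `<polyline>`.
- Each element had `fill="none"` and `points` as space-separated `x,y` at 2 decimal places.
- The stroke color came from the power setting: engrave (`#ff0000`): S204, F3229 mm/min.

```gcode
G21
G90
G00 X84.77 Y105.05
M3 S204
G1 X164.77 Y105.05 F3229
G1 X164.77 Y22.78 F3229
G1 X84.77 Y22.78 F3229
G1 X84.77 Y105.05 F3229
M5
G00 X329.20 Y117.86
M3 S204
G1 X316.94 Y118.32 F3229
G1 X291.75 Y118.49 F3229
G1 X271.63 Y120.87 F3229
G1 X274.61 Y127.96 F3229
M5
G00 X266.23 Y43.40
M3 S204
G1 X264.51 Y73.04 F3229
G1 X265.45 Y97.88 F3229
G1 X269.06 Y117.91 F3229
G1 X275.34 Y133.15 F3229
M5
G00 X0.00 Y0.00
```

<svg xmlns="http://www.w3.org/2000/svg" width="346.74mm" height="220.08mm" viewBox="0 0 346.74 220.08">
  <polygon points="84.77,115.03 164.77,115.03 164.77,197.30 84.77,197.30" fill="none" stroke="#ff0000"/>
  <polyline points="329.20,102.22 316.94,101.76 291.75,101.59 271.63,99.21 274.61,92.12" fill="none" stroke="#ff0000"/>
  <polyline points="266.23,176.68 264.51,147.04 265.45,122.20 269.06,102.17 275.34,86.93" fill="none" stroke="#ff0000"/>
</svg>

y_svg = 220.08 − y_m. Every run uses S204, so all elements get stroke `#ff0000` (engrave).

[1] closed run; points: 84.77,115.03 164.77,115.03 164.77,197.30 84.77,197.30

[2] open run; points: 329.20,102.22 316.94,101.76 291.75,101.59 271.63,99.21 274.61,92.12

[3] open run; points: 266.23,176.68 264.51,147.04 265.45,122.20 269.06,102.17 275.34,86.93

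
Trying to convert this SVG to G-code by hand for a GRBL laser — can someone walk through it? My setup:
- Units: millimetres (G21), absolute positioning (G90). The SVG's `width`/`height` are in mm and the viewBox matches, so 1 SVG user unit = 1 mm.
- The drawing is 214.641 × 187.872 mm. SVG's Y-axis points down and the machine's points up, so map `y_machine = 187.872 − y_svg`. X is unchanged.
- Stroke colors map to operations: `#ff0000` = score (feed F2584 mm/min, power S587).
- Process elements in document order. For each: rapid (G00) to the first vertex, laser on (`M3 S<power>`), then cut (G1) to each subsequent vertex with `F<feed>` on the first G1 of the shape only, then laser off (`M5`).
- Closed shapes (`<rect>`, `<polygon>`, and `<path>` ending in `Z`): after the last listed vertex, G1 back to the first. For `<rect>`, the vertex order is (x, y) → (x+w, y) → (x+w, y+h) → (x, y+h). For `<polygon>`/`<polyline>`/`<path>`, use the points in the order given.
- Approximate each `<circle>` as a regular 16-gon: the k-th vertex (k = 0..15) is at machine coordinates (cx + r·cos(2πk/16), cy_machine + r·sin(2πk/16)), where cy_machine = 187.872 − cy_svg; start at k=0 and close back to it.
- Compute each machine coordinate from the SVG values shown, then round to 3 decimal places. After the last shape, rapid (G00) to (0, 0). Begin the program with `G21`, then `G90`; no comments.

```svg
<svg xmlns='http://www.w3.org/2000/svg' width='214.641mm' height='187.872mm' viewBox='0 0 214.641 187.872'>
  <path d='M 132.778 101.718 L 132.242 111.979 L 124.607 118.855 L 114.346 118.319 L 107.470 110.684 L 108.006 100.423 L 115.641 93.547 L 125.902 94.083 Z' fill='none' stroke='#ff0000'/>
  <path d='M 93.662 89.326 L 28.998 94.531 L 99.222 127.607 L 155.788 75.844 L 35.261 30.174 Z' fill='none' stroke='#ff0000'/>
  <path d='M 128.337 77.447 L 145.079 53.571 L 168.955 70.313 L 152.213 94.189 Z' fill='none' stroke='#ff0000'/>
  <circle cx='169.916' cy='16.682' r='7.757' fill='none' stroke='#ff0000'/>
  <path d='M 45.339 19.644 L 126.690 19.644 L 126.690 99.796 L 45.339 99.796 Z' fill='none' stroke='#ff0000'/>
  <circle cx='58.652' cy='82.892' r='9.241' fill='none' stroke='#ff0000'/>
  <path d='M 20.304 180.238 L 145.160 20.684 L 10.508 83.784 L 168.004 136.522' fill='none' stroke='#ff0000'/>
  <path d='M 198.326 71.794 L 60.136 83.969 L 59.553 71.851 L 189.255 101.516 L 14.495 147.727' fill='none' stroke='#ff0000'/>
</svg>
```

1 u = 1 mm; y_m = 187.872 − y.

[1] `<path>` regular polygon, #ff0000→score S587 F2584: (132.778,86.154) → (132.242,75.893) → (124.607,69.017) → (114.346,69.553) → (107.470,77.188) → (108.006,87.449) → (115.641,94.325) → (125.902,93.789) → (132.778,86.154) (closed)

[2] `<path>` closed polygon, #ff0000→score S587 F2584: (93.662,98.546) → (28.998,93.341) → (99.222,60.265) → (155.788,112.028) → (35.261,157.698) → (93.662,98.546) (closed)

[3] `<path>` regular polygon, #ff0000→score S587 F2584: (128.337,110.425) → (145.079,134.301) → (168.955,117.559) → (152.213,93.683) → (128.337,110.425) (closed)

[4] `<circle>` circle, #ff0000→score S587 F2584: (177.673,171.190) → (177.083,174.158) → (175.401,176.675) → (172.884,178.357) → (169.916,178.947) → (166.948,178.357) → (164.431,176.675) → (162.749,174.158) → (162.159,171.190) → (162.749,168.222) → (164.431,165.705) → (166.948,164.023) → (169.916,163.433) → (172.884,164.023) → (175.401,165.705) → (177.083,168.222) → (177.673,171.190) (closed)

[5] `<path>` rectangle, #ff0000→score S587 F2584: (45.339,168.228) → (126.690,168.228) → (126.690,88.076) → (45.339,88.076) → (45.339,168.228) (closed)

[6] `<circle>` circle, #ff0000→score S587 F2584: (67.893,104.980) → (67.190,108.516) → (65.186,111.514) → (62.188,113.518) → (58.652,114.221) → (55.116,113.518) → (52.118,111.514) → (50.114,108.516) → (49.411,104.980) → (50.114,101.444) → (52.118,98.446) → (55.116,96.442) → (58.652,95.739) → (62.188,96.442) → (65.186,98.446) → (67.190,101.444) → (67.893,104.980) (closed)

[7] `<path>` open polyline, #ff0000→score S587 F2584: (20.304,7.634) → (145.160,167.188) → (10.508,104.088) → (168.004,51.350)

[8] `<path>` open polyline, #ff0000→score S587 F2584: (198.326,116.078) → (60.136,103.903) → (59.553,116.021) → (189.255,86.356) → (14.495,40.145)

G21
G90
G00 X132.778 Y86.154
M3 S587
G1 X132.242 Y75.893 F2584
G1 X124.607 Y69.017
G1 X114.346 Y69.553
G1 X107.470 Y77.188
G1 X108.006 Y87.449
G1 X115.641 Y94.325
G1 X125.902 Y93.789
G1 X132.778 Y86.154
M5
G00 X93.662 Y98.546
M3 S587
G1 X28.998 Y93.341 F2584
G1 X99.222 Y60.265
G1 X155.788 Y112.028
G1 X35.261 Y157.698
G1 X93.662 Y98.546
M5
G00 X128.337 Y110.425
M3 S587
G1 X145.079 Y134.301 F2584
G1 X168.955 Y117.559
G1 X152.213 Y93.683
G1 X128.337 Y110.425
M5
G00 X177.673 Y171.190
M3 S587
G1 X177.083 Y174.158 F2584
G1 X175.401 Y176.675
G1 X172.884 Y178.357
G1 X169.916 Y178.947
G1 X166.948 Y178.357
G1 X164.431 Y176.675
G1 X162.749 Y174.158
G1 X162.159 Y171.190
G1 X162.749 Y168.222
G1 X164.431 Y165.705
G1 X166.948 Y164.023
G1 X169.916 Y163.433
G1 X172.884 Y164.023
G1 X175.401 Y165.705
G1 X177.083 Y168.222
G1 X177.673 Y171.190
M5
G00 X45.339 Y168.228
M3 S587
G1 X126.690 Y168.228 F2584
G1 X126.690 Y88.076
G1 X45.339 Y88.076
G1 X45.339 Y168.228
M5
G00 X67.893 Y104.980
M3 S587
G1 X67.190 Y108.516 F2584
G1 X65.186 Y111.514
G1 X62.188 Y113.518
G1 X58.652 Y114.221
G1 X55.116 Y113.518
G1 X52.118 Y111.514
G1 X50.114 Y108.516
G1 X49.411 Y104.980
G1 X50.114 Y101.444
G1 X52.118 Y98.446
G1 X55.116 Y96.442
G1 X58.652 Y95.739
G1 X62.188 Y96.442
G1 X65.186 Y98.446
G1 X67.190 Y101.444
G1 X67.893 Y104.980
M5
G00 X20.304 Y7.634
M3 S587
G1 X145.160 Y167.188 F2584
G1 X10.508 Y104.088
G1 X168.004 Y51.350
M5
G00 X198.326 Y116.078
M3 S587
G1 X60.136 Y103.903 F2584
G1 X59.553 Y116.021
G1 X189.255 Y86.356
G1 X14.495 Y40.145
M5
G00 X0.000 Y0.000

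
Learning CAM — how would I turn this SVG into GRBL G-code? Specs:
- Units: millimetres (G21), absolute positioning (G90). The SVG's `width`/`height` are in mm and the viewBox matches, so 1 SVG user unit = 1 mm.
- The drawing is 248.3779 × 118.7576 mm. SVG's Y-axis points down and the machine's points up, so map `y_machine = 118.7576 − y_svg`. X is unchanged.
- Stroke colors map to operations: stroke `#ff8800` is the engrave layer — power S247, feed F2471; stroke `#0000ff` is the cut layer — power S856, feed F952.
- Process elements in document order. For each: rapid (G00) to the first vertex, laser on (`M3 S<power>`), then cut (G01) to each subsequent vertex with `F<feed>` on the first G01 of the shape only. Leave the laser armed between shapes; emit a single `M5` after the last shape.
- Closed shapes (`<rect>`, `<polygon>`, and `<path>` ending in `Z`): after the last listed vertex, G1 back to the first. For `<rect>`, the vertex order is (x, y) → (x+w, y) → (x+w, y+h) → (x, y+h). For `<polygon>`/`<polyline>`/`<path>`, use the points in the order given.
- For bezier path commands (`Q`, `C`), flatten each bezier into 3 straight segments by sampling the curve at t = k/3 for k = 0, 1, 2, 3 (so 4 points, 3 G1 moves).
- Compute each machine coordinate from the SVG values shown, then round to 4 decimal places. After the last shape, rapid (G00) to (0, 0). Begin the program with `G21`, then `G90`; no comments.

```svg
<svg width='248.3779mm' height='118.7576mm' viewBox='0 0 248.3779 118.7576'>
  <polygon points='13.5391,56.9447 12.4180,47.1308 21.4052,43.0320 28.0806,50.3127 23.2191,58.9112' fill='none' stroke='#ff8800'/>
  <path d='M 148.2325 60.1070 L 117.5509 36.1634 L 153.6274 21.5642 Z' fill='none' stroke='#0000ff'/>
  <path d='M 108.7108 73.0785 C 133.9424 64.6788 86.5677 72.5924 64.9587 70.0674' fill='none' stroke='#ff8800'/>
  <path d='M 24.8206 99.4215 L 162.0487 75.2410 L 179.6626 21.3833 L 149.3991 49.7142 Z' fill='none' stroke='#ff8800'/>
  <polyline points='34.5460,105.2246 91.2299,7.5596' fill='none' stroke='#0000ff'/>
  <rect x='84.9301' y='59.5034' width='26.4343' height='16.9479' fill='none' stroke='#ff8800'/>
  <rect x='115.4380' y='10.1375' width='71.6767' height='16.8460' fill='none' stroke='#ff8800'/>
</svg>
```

Since the viewBox matches the mm dimensions, user units are millimetres directly. The only transform is the Y-flip y_m = 118.7576 − y_svg.

Shape 1 is a regular polygon drawn with `<polygon>`. Its stroke #ff8800 means engrave at S247, F2471. After flipping Y the toolpath is (13.5391,61.8129) → (12.4180,71.6268) → (21.4052,75.7256) → (28.0806,68.4449) → (23.2191,59.8464) → (13.5391,61.8129), returning to the start.

Shape 2 is a regular polygon drawn with `<path>`. Its stroke #0000ff means cut at S856, F952. After flipping Y the toolpath is (148.2325,58.6506) → (117.5509,82.5942) → (153.6274,97.1934) → (148.2325,58.6506), returning to the start.

Shape 3 is a cubic bezier drawn with `<path>`. Its stroke #ff8800 means engrave at S247, F2471. After flipping Y the toolpath is (108.7108,45.6791) → (113.3837,49.6318) → (91.5129,48.6539) → (64.9587,48.6902).

Shape 4 is a closed polygon drawn with `<path>`. Its stroke #ff8800 means engrave at S247, F2471. After flipping Y the toolpath is (24.8206,19.3361) → (162.0487,43.5166) → (179.6626,97.3743) → (149.3991,69.0434) → (24.8206,19.3361), returning to the start.

Shape 5 is a line segment drawn with `<polyline>`. Its stroke #0000ff means cut at S856, F952. After flipping Y the toolpath is (34.5460,13.5330) → (91.2299,111.1980).

Shape 6 is a rectangle drawn with `<rect>`. Its stroke #ff8800 means engrave at S247, F2471. After flipping Y the toolpath is (84.9301,59.2542) → (111.3644,59.2542) → (111.3644,42.3063) → (84.9301,42.3063) → (84.9301,59.2542), returning to the start.

Shape 7 is a rectangle drawn with `<rect>`. Its stroke #ff8800 means engrave at S247, F2471. After flipping Y the toolpath is (115.4380,108.6201) → (187.1147,108.6201) → (187.1147,91.7741) → (115.4380,91.7741) → (115.4380,108.6201), returning to the start.

G21
G90
G00 X13.5391 Y61.8129
M3 S247
G01 X12.4180 Y71.6268 F2471
G01 X21.4052 Y75.7256
G01 X28.0806 Y68.4449
G01 X23.2191 Y59.8464
G01 X13.5391 Y61.8129
G00 X148.2325 Y58.6506
M3 S856
G01 X117.5509 Y82.5942 F952
G01 X153.6274 Y97.1934
G01 X148.2325 Y58.6506
G00 X108.7108 Y45.6791
M3 S247
G01 X113.3837 Y49.6318 F2471
G01 X91.5129 Y48.6539
G01 X64.9587 Y48.6902
G00 X24.8206 Y19.3361
M3 S247
G01 X162.0487 Y43.5166 F2471
G01 X179.6626 Y97.3743
G01 X149.3991 Y69.0434
G01 X24.8206 Y19.3361
G00 X34.5460 Y13.5330
M3 S856
G01 X91.2299 Y111.1980 F952
G00 X84.9301 Y59.2542
M3 S247
G01 X111.3644 Y59.2542 F2471
G01 X111.3644 Y42.3063
G01 X84.9301 Y42.3063
G01 X84.9301 Y59.2542
G00 X115.4380 Y108.6201
M3 S247
G01 X187.1147 Y108.6201 F2471
G01 X187.1147 Y91.7741
G01 X115.4380 Y91.7741
G01 X115.4380 Y108.6201
M5
G00 X0.0000 Y0.0000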